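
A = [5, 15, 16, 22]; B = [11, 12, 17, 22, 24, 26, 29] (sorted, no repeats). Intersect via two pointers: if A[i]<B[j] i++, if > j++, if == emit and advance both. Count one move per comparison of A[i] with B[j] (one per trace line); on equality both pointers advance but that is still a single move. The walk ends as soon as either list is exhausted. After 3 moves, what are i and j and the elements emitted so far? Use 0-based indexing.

i=1, j=2, emitted=[]

i=0 j=0: 5<11, i++
i=1 j=0: 15>11, j++
i=1 j=1: 15>12, j++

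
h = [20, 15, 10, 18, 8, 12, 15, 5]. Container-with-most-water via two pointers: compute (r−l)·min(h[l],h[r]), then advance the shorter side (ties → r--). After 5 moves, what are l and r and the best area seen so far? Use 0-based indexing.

l=0 r=7: min(20,5)*7=35 best=35 *, r--
l=0 r=6: min(20,15)*6=90 best=90 *, r--
l=0 r=5: min(20,12)*5=60 best=90, r--
l=0 r=4: min(20,8)*4=32 best=90, r--
l=0 r=3: min(20,18)*3=54 best=90, r--

l=0, r=2, best area=90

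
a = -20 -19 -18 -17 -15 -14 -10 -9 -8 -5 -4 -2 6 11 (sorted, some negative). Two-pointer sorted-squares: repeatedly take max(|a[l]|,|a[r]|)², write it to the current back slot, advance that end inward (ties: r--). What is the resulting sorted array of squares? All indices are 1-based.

l=1 r=14: |-20|>|11| out[14]=400, l++
l=2 r=14: |-19|>|11| out[13]=361, l++
l=3 r=14: |-18|>|11| out[12]=324, l++
l=4 r=14: |-17|>|11| out[11]=289, l++
l=5 r=14: |-15|>|11| out[10]=225, l++
l=6 r=14: |-14|>|11| out[9]=196, l++
l=7 r=14: |-10|<=|11| out[8]=121, r--
l=7 r=13: |-10|>|6| out[7]=100, l++
l=8 r=13: |-9|>|6| out[6]=81, l++
l=9 r=13: |-8|>|6| out[5]=64, l++
l=10 r=13: |-5|<=|6| out[4]=36, r--
l=10 r=12: |-5|>|-2| out[3]=25, l++
l=11 r=12: |-4|>|-2| out[2]=16, l++
l=12 r=12: |-2|<=|-2| out[1]=4, r--

[4, 16, 25, 36, 64, 81, 100, 121, 196, 225, 289, 324, 361, 400]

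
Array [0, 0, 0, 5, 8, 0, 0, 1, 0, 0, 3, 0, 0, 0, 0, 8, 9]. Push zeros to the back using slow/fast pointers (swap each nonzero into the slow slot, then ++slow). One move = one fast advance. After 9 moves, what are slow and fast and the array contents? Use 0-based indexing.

slow=0 fast=0: a[fast]=0, fast++
slow=0 fast=1: a[fast]=0, fast++
slow=0 fast=2: a[fast]=0, fast++
slow=0 fast=3: a[fast]=5≠0 swap→a[0]=5, slow++,fast++
slow=1 fast=4: a[fast]=8≠0 swap→a[1]=8, slow++,fast++
slow=2 fast=5: a[fast]=0, fast++
slow=2 fast=6: a[fast]=0, fast++
slow=2 fast=7: a[fast]=1≠0 swap→a[2]=1, slow++,fast++
slow=3 fast=8: a[fast]=0, fast++

slow=3, fast=9, a=[5, 8, 1, 0, 0, 0, 0, 0, 0, 0, 3, 0, 0, 0, 0, 8, 9]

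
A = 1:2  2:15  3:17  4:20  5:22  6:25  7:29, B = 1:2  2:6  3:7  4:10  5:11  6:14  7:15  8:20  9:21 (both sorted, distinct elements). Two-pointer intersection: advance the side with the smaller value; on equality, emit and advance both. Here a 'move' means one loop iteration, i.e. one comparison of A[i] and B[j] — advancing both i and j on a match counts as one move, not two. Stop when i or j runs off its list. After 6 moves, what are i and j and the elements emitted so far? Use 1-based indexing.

i=1 j=1: 2==2 emit, i++,j++
i=2 j=2: 15>6, j++
i=2 j=3: 15>7, j++
i=2 j=4: 15>10, j++
i=2 j=5: 15>11, j++
i=2 j=6: 15>14, j++

i=2, j=7, emitted=[2]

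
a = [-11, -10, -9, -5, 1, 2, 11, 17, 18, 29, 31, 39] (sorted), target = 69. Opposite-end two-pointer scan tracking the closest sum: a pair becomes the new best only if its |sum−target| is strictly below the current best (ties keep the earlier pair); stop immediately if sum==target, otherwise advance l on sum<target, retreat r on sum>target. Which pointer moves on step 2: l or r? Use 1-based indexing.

[1,12] -11+39=28 d=41 * → l++
[2,12] -10+39=29 d=40 * → l++

l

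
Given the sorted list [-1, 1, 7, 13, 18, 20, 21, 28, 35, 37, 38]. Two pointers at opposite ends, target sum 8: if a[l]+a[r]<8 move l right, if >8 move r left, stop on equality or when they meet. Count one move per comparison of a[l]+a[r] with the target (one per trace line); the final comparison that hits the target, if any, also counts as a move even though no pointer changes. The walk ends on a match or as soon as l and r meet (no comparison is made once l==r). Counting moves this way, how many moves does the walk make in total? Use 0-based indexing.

l=0 r=10: -1+38=37 >8, r--
l=0 r=9: -1+37=36 >8, r--
l=0 r=8: -1+35=34 >8, r--
l=0 r=7: -1+28=27 >8, r--
l=0 r=6: -1+21=20 >8, r--
l=0 r=5: -1+20=19 >8, r--
l=0 r=4: -1+18=17 >8, r--
l=0 r=3: -1+13=12 >8, r--
l=0 r=2: -1+7=6 <8, l++
l=1 r=2: 1+7=8, found

10 moves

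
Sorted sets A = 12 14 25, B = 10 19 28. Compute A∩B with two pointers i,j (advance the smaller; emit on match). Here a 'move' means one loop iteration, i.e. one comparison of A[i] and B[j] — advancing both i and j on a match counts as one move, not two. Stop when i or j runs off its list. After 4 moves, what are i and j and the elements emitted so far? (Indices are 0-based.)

[i=0,j=0] 12>10 → j++
[i=0,j=1] 12<19 → i++
[i=1,j=1] 14<19 → i++
[i=2,j=1] 25>19 → j++

i=2, j=2, emitted=[]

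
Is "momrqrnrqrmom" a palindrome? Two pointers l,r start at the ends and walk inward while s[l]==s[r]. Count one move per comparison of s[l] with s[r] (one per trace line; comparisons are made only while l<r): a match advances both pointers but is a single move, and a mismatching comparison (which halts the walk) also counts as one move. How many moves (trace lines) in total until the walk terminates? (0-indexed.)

6 moves

l=0 r=12: 'm'=='m', l++,r--
l=1 r=11: 'o'=='o', l++,r--
l=2 r=10: 'm'=='m', l++,r--
l=3 r=9: 'r'=='r', l++,r--
l=4 r=8: 'q'=='q', l++,r--
l=5 r=7: 'r'=='r', l++,r--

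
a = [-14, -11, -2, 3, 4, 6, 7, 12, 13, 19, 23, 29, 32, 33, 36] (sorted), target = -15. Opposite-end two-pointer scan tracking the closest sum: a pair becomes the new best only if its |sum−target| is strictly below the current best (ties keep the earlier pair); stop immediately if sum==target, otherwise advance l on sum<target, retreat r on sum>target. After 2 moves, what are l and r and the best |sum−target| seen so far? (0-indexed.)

l=0 r=14: -14+36=22 d=37 *, r--
l=0 r=13: -14+33=19 d=34 *, r--

l=0, r=12, best |Δ|=34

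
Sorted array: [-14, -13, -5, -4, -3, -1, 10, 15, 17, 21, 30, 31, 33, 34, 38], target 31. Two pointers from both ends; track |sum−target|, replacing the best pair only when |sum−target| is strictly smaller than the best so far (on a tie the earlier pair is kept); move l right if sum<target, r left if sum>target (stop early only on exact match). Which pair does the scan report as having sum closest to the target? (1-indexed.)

l=1 r=15: -14+38=24 d=7 *, l++
l=2 r=15: -13+38=25 d=6 *, l++
l=3 r=15: -5+38=33 d=2 *, r--
l=3 r=14: -5+34=29 d=2, l++
l=4 r=14: -4+34=30 d=1 *, l++
l=5 r=14: -3+34=31 d=0 *, stop

pair (-3, 34) with sum 31 (|Δ|=0)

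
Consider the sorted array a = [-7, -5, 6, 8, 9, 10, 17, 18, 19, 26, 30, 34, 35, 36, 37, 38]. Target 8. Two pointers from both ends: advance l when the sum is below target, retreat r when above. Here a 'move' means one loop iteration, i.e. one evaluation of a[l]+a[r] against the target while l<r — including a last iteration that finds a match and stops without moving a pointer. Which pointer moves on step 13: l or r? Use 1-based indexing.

r

l=1 r=16: -7+38=31 >8, r--
l=1 r=15: -7+37=30 >8, r--
l=1 r=14: -7+36=29 >8, r--
l=1 r=13: -7+35=28 >8, r--
l=1 r=12: -7+34=27 >8, r--
l=1 r=11: -7+30=23 >8, r--
l=1 r=10: -7+26=19 >8, r--
l=1 r=9: -7+19=12 >8, r--
l=1 r=8: -7+18=11 >8, r--
l=1 r=7: -7+17=10 >8, r--
l=1 r=6: -7+10=3 <8, l++
l=2 r=6: -5+10=5 <8, l++
l=3 r=6: 6+10=16 >8, r--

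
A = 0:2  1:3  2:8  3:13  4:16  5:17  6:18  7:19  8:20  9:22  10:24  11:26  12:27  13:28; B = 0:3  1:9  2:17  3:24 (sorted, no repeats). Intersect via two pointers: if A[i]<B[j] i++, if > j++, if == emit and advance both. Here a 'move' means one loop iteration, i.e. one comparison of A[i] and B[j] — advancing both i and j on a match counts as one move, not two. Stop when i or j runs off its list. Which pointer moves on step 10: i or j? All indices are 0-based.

i

i=0 j=0: 2<3, i++
i=1 j=0: 3==3 emit, i++,j++
i=2 j=1: 8<9, i++
i=3 j=1: 13>9, j++
i=3 j=2: 13<17, i++
i=4 j=2: 16<17, i++
i=5 j=2: 17==17 emit, i++,j++
i=6 j=3: 18<24, i++
i=7 j=3: 19<24, i++
i=8 j=3: 20<24, i++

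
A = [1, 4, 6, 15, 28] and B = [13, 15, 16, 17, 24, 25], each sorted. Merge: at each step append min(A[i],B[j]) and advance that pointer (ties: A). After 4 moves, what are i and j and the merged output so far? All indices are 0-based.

i=3, j=1, merged so far=[1, 4, 6, 13]

i=0 j=0: A[i]=1<=B[j]=13 take 1, i++
i=1 j=0: A[i]=4<=B[j]=13 take 4, i++
i=2 j=0: A[i]=6<=B[j]=13 take 6, i++
i=3 j=0: A[i]=15>B[j]=13 take 13, j++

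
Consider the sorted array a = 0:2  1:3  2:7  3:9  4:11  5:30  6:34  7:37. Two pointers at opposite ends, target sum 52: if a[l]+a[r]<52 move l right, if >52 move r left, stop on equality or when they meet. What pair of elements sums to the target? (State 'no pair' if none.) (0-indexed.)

no pair

[0,7] 2+37=39 <52 → l++
[1,7] 3+37=40 <52 → l++
[2,7] 7+37=44 <52 → l++
[3,7] 9+37=46 <52 → l++
[4,7] 11+37=48 <52 → l++
[5,7] 30+37=67 >52 → r--
[5,6] 30+34=64 >52 → r--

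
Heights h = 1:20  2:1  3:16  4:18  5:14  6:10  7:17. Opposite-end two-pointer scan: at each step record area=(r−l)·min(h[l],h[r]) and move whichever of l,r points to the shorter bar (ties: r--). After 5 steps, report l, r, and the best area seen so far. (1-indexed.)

l=1 r=7: min(20,17)*6=102 best=102 *, r--
l=1 r=6: min(20,10)*5=50 best=102, r--
l=1 r=5: min(20,14)*4=56 best=102, r--
l=1 r=4: min(20,18)*3=54 best=102, r--
l=1 r=3: min(20,16)*2=32 best=102, r--

l=1, r=2, best area=102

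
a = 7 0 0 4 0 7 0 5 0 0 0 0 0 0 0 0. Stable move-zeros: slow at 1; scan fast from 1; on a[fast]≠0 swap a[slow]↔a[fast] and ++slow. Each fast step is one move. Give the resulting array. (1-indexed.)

[7, 4, 7, 5, 0, 0, 0, 0, 0, 0, 0, 0, 0, 0, 0, 0]

(s=1,f=1) a[fast]=7≠0 swap→a[1]=7 → slow++,fast++
(s=2,f=2) a[fast]=0 → fast++
(s=2,f=3) a[fast]=0 → fast++
(s=2,f=4) a[fast]=4≠0 swap→a[2]=4 → slow++,fast++
(s=3,f=5) a[fast]=0 → fast++
(s=3,f=6) a[fast]=7≠0 swap→a[3]=7 → slow++,fast++
(s=4,f=7) a[fast]=0 → fast++
(s=4,f=8) a[fast]=5≠0 swap→a[4]=5 → slow++,fast++
(s=5,f=9) a[fast]=0 → fast++
(s=5,f=10) a[fast]=0 → fast++
(s=5,f=11) a[fast]=0 → fast++
(s=5,f=12) a[fast]=0 → fast++
(s=5,f=13) a[fast]=0 → fast++
(s=5,f=14) a[fast]=0 → fast++
(s=5,f=15) a[fast]=0 → fast++
(s=5,f=16) a[fast]=0 → fast++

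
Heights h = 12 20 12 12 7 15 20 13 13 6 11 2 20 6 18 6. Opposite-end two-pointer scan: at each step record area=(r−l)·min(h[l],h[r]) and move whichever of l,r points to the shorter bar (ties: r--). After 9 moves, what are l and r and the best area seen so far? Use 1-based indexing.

[1,16] min(12,6)*15=90 best=90 * → r--
[1,15] min(12,18)*14=168 best=168 * → l++
[2,15] min(20,18)*13=234 best=234 * → r--
[2,14] min(20,6)*12=72 best=234 → r--
[2,13] min(20,20)*11=220 best=234 → r--
[2,12] min(20,2)*10=20 best=234 → r--
[2,11] min(20,11)*9=99 best=234 → r--
[2,10] min(20,6)*8=48 best=234 → r--
[2,9] min(20,13)*7=91 best=234 → r--

l=2, r=8, best area=234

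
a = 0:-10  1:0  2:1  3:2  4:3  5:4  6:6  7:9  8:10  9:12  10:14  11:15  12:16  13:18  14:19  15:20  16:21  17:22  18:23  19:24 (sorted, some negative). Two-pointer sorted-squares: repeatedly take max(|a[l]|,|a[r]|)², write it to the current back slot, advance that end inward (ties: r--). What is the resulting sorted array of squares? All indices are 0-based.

[0, 1, 4, 9, 16, 36, 81, 100, 100, 144, 196, 225, 256, 324, 361, 400, 441, 484, 529, 576]

[0,19] |-10|<=|24| out[19]=576 → r--
[0,18] |-10|<=|23| out[18]=529 → r--
[0,17] |-10|<=|22| out[17]=484 → r--
[0,16] |-10|<=|21| out[16]=441 → r--
[0,15] |-10|<=|20| out[15]=400 → r--
[0,14] |-10|<=|19| out[14]=361 → r--
[0,13] |-10|<=|18| out[13]=324 → r--
[0,12] |-10|<=|16| out[12]=256 → r--
[0,11] |-10|<=|15| out[11]=225 → r--
[0,10] |-10|<=|14| out[10]=196 → r--
[0,9] |-10|<=|12| out[9]=144 → r--
[0,8] |-10|<=|10| out[8]=100 → r--
[0,7] |-10|>|9| out[7]=100 → l++
[1,7] |0|<=|9| out[6]=81 → r--
[1,6] |0|<=|6| out[5]=36 → r--
[1,5] |0|<=|4| out[4]=16 → r--
[1,4] |0|<=|3| out[3]=9 → r--
[1,3] |0|<=|2| out[2]=4 → r--
[1,2] |0|<=|1| out[1]=1 → r--
[1,1] |0|<=|0| out[0]=0 → r--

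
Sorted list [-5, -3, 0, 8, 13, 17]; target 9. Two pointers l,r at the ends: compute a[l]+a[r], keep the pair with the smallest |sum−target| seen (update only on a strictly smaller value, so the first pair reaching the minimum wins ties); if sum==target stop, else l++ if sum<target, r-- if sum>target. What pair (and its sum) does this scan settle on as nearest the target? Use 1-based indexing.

[1,6] -5+17=12 d=3 * → r--
[1,5] -5+13=8 d=1 * → l++
[2,5] -3+13=10 d=1 → r--
[2,4] -3+8=5 d=4 → l++
[3,4] 0+8=8 d=1 → l++

pair (-5, 13) with sum 8 (|Δ|=1)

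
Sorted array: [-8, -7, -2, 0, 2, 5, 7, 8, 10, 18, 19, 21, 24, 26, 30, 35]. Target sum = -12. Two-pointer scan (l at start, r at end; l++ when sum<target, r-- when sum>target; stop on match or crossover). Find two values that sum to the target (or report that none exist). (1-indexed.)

no pair

[1,16] -8+35=27 >-12 → r--
[1,15] -8+30=22 >-12 → r--
[1,14] -8+26=18 >-12 → r--
[1,13] -8+24=16 >-12 → r--
[1,12] -8+21=13 >-12 → r--
[1,11] -8+19=11 >-12 → r--
[1,10] -8+18=10 >-12 → r--
[1,9] -8+10=2 >-12 → r--
[1,8] -8+8=0 >-12 → r--
[1,7] -8+7=-1 >-12 → r--
[1,6] -8+5=-3 >-12 → r--
[1,5] -8+2=-6 >-12 → r--
[1,4] -8+0=-8 >-12 → r--
[1,3] -8+-2=-10 >-12 → r--
[1,2] -8+-7=-15 <-12 → l++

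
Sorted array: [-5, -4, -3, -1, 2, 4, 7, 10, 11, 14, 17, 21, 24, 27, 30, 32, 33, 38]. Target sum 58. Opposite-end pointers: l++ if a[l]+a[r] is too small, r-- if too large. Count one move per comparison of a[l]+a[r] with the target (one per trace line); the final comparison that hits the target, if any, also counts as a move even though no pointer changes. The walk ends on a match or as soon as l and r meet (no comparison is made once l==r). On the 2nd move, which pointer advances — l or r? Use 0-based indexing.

l=0 r=17: -5+38=33 <58, l++
l=1 r=17: -4+38=34 <58, l++

l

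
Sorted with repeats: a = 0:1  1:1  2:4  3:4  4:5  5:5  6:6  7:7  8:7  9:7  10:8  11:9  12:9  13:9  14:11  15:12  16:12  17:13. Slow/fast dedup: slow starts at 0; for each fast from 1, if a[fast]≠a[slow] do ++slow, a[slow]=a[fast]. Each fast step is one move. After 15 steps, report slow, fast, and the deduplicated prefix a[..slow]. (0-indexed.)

slow=0 fast=1: a[fast]=1=a[slow] dup, fast++
slow=0 fast=2: a[fast]=4≠a[slow]=1 write a[1]=4, slow++,fast++
slow=1 fast=3: a[fast]=4=a[slow] dup, fast++
slow=1 fast=4: a[fast]=5≠a[slow]=4 write a[2]=5, slow++,fast++
slow=2 fast=5: a[fast]=5=a[slow] dup, fast++
slow=2 fast=6: a[fast]=6≠a[slow]=5 write a[3]=6, slow++,fast++
slow=3 fast=7: a[fast]=7≠a[slow]=6 write a[4]=7, slow++,fast++
slow=4 fast=8: a[fast]=7=a[slow] dup, fast++
slow=4 fast=9: a[fast]=7=a[slow] dup, fast++
slow=4 fast=10: a[fast]=8≠a[slow]=7 write a[5]=8, slow++,fast++
slow=5 fast=11: a[fast]=9≠a[slow]=8 write a[6]=9, slow++,fast++
slow=6 fast=12: a[fast]=9=a[slow] dup, fast++
slow=6 fast=13: a[fast]=9=a[slow] dup, fast++
slow=6 fast=14: a[fast]=11≠a[slow]=9 write a[7]=11, slow++,fast++
slow=7 fast=15: a[fast]=12≠a[slow]=11 write a[8]=12, slow++,fast++

slow=8, fast=16, prefix=[1, 4, 5, 6, 7, 8, 9, 11, 12]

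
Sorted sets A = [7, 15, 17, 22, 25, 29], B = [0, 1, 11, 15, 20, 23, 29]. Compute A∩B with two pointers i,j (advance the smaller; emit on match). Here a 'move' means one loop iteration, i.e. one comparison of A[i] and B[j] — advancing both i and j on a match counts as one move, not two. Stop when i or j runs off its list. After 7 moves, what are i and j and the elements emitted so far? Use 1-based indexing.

i=4, j=6, emitted=[15]

i=1 j=1: 7>0, j++
i=1 j=2: 7>1, j++
i=1 j=3: 7<11, i++
i=2 j=3: 15>11, j++
i=2 j=4: 15==15 emit, i++,j++
i=3 j=5: 17<20, i++
i=4 j=5: 22>20, j++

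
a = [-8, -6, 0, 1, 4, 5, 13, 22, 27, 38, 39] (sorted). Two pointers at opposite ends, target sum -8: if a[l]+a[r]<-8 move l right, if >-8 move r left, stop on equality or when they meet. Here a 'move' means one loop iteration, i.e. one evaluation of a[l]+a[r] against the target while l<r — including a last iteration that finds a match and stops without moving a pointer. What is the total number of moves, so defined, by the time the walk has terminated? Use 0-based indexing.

9 moves

l=0 r=10: -8+39=31 >-8, r--
l=0 r=9: -8+38=30 >-8, r--
l=0 r=8: -8+27=19 >-8, r--
l=0 r=7: -8+22=14 >-8, r--
l=0 r=6: -8+13=5 >-8, r--
l=0 r=5: -8+5=-3 >-8, r--
l=0 r=4: -8+4=-4 >-8, r--
l=0 r=3: -8+1=-7 >-8, r--
l=0 r=2: -8+0=-8, found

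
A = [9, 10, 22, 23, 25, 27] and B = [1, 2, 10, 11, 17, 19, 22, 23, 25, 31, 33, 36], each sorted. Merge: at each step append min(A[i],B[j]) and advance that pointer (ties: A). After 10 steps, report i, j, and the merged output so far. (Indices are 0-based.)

[i=0,j=0] A[i]=9>B[j]=1 take 1 → j++
[i=0,j=1] A[i]=9>B[j]=2 take 2 → j++
[i=0,j=2] A[i]=9<=B[j]=10 take 9 → i++
[i=1,j=2] A[i]=10<=B[j]=10 take 10 → i++
[i=2,j=2] A[i]=22>B[j]=10 take 10 → j++
[i=2,j=3] A[i]=22>B[j]=11 take 11 → j++
[i=2,j=4] A[i]=22>B[j]=17 take 17 → j++
[i=2,j=5] A[i]=22>B[j]=19 take 19 → j++
[i=2,j=6] A[i]=22<=B[j]=22 take 22 → i++
[i=3,j=6] A[i]=23>B[j]=22 take 22 → j++

i=3, j=7, merged so far=[1, 2, 9, 10, 10, 11, 17, 19, 22, 22]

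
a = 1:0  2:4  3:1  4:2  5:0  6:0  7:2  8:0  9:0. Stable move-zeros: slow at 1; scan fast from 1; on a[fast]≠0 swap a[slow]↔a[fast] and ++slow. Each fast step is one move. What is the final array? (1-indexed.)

slow=1 fast=1: a[fast]=0, fast++
slow=1 fast=2: a[fast]=4≠0 swap→a[1]=4, slow++,fast++
slow=2 fast=3: a[fast]=1≠0 swap→a[2]=1, slow++,fast++
slow=3 fast=4: a[fast]=2≠0 swap→a[3]=2, slow++,fast++
slow=4 fast=5: a[fast]=0, fast++
slow=4 fast=6: a[fast]=0, fast++
slow=4 fast=7: a[fast]=2≠0 swap→a[4]=2, slow++,fast++
slow=5 fast=8: a[fast]=0, fast++
slow=5 fast=9: a[fast]=0, fast++

[4, 1, 2, 2, 0, 0, 0, 0, 0]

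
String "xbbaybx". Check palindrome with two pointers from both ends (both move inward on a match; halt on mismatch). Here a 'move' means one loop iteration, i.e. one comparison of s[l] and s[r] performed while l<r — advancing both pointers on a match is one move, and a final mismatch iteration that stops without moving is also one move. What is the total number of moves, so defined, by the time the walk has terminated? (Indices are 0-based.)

3 moves

[0,6] 'x'=='x' → l++,r--
[1,5] 'b'=='b' → l++,r--
[2,4] 'b'!='y' → stop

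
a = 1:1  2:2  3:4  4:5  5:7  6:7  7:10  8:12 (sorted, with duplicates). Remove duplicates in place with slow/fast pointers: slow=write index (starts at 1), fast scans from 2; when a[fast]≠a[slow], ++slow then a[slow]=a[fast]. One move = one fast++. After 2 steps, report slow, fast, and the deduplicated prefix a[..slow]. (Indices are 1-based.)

slow=3, fast=4, prefix=[1, 2, 4]

slow=1 fast=2: a[fast]=2≠a[slow]=1 write a[2]=2, slow++,fast++
slow=2 fast=3: a[fast]=4≠a[slow]=2 write a[3]=4, slow++,fast++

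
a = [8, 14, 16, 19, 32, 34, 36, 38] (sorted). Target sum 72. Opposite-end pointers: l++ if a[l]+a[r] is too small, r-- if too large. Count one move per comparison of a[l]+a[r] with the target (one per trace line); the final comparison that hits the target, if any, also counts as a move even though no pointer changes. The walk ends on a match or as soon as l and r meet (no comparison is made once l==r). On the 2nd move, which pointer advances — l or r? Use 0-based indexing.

l

l=0 r=7: 8+38=46 <72, l++
l=1 r=7: 14+38=52 <72, l++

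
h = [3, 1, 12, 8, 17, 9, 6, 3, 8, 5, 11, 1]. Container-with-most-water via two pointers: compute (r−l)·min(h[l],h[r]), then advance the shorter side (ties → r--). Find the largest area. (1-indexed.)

l=1 r=12: min(3,1)*11=11 best=11 *, r--
l=1 r=11: min(3,11)*10=30 best=30 *, l++
l=2 r=11: min(1,11)*9=9 best=30, l++
l=3 r=11: min(12,11)*8=88 best=88 *, r--
l=3 r=10: min(12,5)*7=35 best=88, r--
l=3 r=9: min(12,8)*6=48 best=88, r--
l=3 r=8: min(12,3)*5=15 best=88, r--
l=3 r=7: min(12,6)*4=24 best=88, r--
l=3 r=6: min(12,9)*3=27 best=88, r--
l=3 r=5: min(12,17)*2=24 best=88, l++
l=4 r=5: min(8,17)*1=8 best=88, l++

max area = 88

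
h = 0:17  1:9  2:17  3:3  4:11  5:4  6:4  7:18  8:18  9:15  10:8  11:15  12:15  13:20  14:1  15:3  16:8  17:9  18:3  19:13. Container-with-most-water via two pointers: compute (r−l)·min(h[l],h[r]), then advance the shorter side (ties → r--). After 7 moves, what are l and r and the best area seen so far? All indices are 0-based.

l=0 r=19: min(17,13)*19=247 best=247 *, r--
l=0 r=18: min(17,3)*18=54 best=247, r--
l=0 r=17: min(17,9)*17=153 best=247, r--
l=0 r=16: min(17,8)*16=128 best=247, r--
l=0 r=15: min(17,3)*15=45 best=247, r--
l=0 r=14: min(17,1)*14=14 best=247, r--
l=0 r=13: min(17,20)*13=221 best=247, l++

l=1, r=13, best area=247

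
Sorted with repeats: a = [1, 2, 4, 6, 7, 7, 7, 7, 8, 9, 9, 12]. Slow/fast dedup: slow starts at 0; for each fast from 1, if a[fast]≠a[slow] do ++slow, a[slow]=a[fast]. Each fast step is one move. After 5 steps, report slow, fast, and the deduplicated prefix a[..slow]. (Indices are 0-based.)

slow=4, fast=6, prefix=[1, 2, 4, 6, 7]

(s=0,f=1) a[fast]=2≠a[slow]=1 write a[1]=2 → slow++,fast++
(s=1,f=2) a[fast]=4≠a[slow]=2 write a[2]=4 → slow++,fast++
(s=2,f=3) a[fast]=6≠a[slow]=4 write a[3]=6 → slow++,fast++
(s=3,f=4) a[fast]=7≠a[slow]=6 write a[4]=7 → slow++,fast++
(s=4,f=5) a[fast]=7=a[slow] dup → fast++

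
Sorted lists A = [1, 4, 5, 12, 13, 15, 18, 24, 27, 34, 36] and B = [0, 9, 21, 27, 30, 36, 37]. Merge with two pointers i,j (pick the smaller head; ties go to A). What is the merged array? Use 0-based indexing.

i=0 j=0: A[i]=1>B[j]=0 take 0, j++
i=0 j=1: A[i]=1<=B[j]=9 take 1, i++
i=1 j=1: A[i]=4<=B[j]=9 take 4, i++
i=2 j=1: A[i]=5<=B[j]=9 take 5, i++
i=3 j=1: A[i]=12>B[j]=9 take 9, j++
i=3 j=2: A[i]=12<=B[j]=21 take 12, i++
i=4 j=2: A[i]=13<=B[j]=21 take 13, i++
i=5 j=2: A[i]=15<=B[j]=21 take 15, i++
i=6 j=2: A[i]=18<=B[j]=21 take 18, i++
i=7 j=2: A[i]=24>B[j]=21 take 21, j++
i=7 j=3: A[i]=24<=B[j]=27 take 24, i++
i=8 j=3: A[i]=27<=B[j]=27 take 27, i++
i=9 j=3: A[i]=34>B[j]=27 take 27, j++
i=9 j=4: A[i]=34>B[j]=30 take 30, j++
i=9 j=5: A[i]=34<=B[j]=36 take 34, i++
i=10 j=5: A[i]=36<=B[j]=36 take 36, i++
i=11 j=5: A done, take B[j]=36, j++
i=11 j=6: A done, take B[j]=37, j++

[0, 1, 4, 5, 9, 12, 13, 15, 18, 21, 24, 27, 27, 30, 34, 36, 36, 37]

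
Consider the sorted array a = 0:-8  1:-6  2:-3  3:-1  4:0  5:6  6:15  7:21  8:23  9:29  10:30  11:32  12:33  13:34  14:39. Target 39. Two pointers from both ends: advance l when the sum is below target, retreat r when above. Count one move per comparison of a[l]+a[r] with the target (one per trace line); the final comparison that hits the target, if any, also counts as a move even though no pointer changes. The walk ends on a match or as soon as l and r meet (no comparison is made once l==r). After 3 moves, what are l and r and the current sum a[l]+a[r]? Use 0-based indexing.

l=0 r=14: -8+39=31 <39, l++
l=1 r=14: -6+39=33 <39, l++
l=2 r=14: -3+39=36 <39, l++

l=3, r=14, sum=38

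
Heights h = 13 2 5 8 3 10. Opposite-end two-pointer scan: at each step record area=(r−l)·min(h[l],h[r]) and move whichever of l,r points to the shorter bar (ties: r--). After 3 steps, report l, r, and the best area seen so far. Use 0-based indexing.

l=0, r=2, best area=50

l=0 r=5: min(13,10)*5=50 best=50 *, r--
l=0 r=4: min(13,3)*4=12 best=50, r--
l=0 r=3: min(13,8)*3=24 best=50, r--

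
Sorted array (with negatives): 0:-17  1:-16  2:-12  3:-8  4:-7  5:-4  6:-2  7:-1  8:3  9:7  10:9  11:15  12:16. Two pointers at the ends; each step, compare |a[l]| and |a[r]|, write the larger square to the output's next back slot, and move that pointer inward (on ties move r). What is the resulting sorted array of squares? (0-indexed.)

[1, 4, 9, 16, 49, 49, 64, 81, 144, 225, 256, 256, 289]

l=0 r=12: |-17|>|16| out[12]=289, l++
l=1 r=12: |-16|<=|16| out[11]=256, r--
l=1 r=11: |-16|>|15| out[10]=256, l++
l=2 r=11: |-12|<=|15| out[9]=225, r--
l=2 r=10: |-12|>|9| out[8]=144, l++
l=3 r=10: |-8|<=|9| out[7]=81, r--
l=3 r=9: |-8|>|7| out[6]=64, l++
l=4 r=9: |-7|<=|7| out[5]=49, r--
l=4 r=8: |-7|>|3| out[4]=49, l++
l=5 r=8: |-4|>|3| out[3]=16, l++
l=6 r=8: |-2|<=|3| out[2]=9, r--
l=6 r=7: |-2|>|-1| out[1]=4, l++
l=7 r=7: |-1|<=|-1| out[0]=1, r--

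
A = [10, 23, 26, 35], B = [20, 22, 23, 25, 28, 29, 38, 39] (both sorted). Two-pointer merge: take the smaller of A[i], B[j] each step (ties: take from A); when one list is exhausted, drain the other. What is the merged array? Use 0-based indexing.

i=0 j=0: A[i]=10<=B[j]=20 take 10, i++
i=1 j=0: A[i]=23>B[j]=20 take 20, j++
i=1 j=1: A[i]=23>B[j]=22 take 22, j++
i=1 j=2: A[i]=23<=B[j]=23 take 23, i++
i=2 j=2: A[i]=26>B[j]=23 take 23, j++
i=2 j=3: A[i]=26>B[j]=25 take 25, j++
i=2 j=4: A[i]=26<=B[j]=28 take 26, i++
i=3 j=4: A[i]=35>B[j]=28 take 28, j++
i=3 j=5: A[i]=35>B[j]=29 take 29, j++
i=3 j=6: A[i]=35<=B[j]=38 take 35, i++
i=4 j=6: A done, take B[j]=38, j++
i=4 j=7: A done, take B[j]=39, j++

[10, 20, 22, 23, 23, 25, 26, 28, 29, 35, 38, 39]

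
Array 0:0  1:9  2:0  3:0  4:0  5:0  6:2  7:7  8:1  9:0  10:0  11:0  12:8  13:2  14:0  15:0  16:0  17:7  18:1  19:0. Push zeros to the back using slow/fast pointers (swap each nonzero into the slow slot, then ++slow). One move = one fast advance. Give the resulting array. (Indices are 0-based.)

[9, 2, 7, 1, 8, 2, 7, 1, 0, 0, 0, 0, 0, 0, 0, 0, 0, 0, 0, 0]

slow=0 fast=0: a[fast]=0, fast++
slow=0 fast=1: a[fast]=9≠0 swap→a[0]=9, slow++,fast++
slow=1 fast=2: a[fast]=0, fast++
slow=1 fast=3: a[fast]=0, fast++
slow=1 fast=4: a[fast]=0, fast++
slow=1 fast=5: a[fast]=0, fast++
slow=1 fast=6: a[fast]=2≠0 swap→a[1]=2, slow++,fast++
slow=2 fast=7: a[fast]=7≠0 swap→a[2]=7, slow++,fast++
slow=3 fast=8: a[fast]=1≠0 swap→a[3]=1, slow++,fast++
slow=4 fast=9: a[fast]=0, fast++
slow=4 fast=10: a[fast]=0, fast++
slow=4 fast=11: a[fast]=0, fast++
slow=4 fast=12: a[fast]=8≠0 swap→a[4]=8, slow++,fast++
slow=5 fast=13: a[fast]=2≠0 swap→a[5]=2, slow++,fast++
slow=6 fast=14: a[fast]=0, fast++
slow=6 fast=15: a[fast]=0, fast++
slow=6 fast=16: a[fast]=0, fast++
slow=6 fast=17: a[fast]=7≠0 swap→a[6]=7, slow++,fast++
slow=7 fast=18: a[fast]=1≠0 swap→a[7]=1, slow++,fast++
slow=8 fast=19: a[fast]=0, fast++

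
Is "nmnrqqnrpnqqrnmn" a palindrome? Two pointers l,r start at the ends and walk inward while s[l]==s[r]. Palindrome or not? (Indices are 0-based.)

l=0 r=15: 'n'=='n', l++,r--
l=1 r=14: 'm'=='m', l++,r--
l=2 r=13: 'n'=='n', l++,r--
l=3 r=12: 'r'=='r', l++,r--
l=4 r=11: 'q'=='q', l++,r--
l=5 r=10: 'q'=='q', l++,r--
l=6 r=9: 'n'=='n', l++,r--
l=7 r=8: 'r'!='p', stop

not a palindrome (mismatch at 7,8)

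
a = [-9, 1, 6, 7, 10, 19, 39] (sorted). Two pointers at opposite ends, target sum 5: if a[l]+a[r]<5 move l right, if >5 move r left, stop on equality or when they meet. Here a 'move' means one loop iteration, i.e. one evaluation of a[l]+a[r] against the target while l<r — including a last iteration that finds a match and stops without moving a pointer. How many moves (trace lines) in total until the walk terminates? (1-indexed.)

l=1 r=7: -9+39=30 >5, r--
l=1 r=6: -9+19=10 >5, r--
l=1 r=5: -9+10=1 <5, l++
l=2 r=5: 1+10=11 >5, r--
l=2 r=4: 1+7=8 >5, r--
l=2 r=3: 1+6=7 >5, r--

6 moves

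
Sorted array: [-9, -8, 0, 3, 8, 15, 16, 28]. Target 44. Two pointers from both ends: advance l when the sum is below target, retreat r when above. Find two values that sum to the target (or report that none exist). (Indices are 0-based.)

(16, 28)

l=0 r=7: -9+28=19 <44, l++
l=1 r=7: -8+28=20 <44, l++
l=2 r=7: 0+28=28 <44, l++
l=3 r=7: 3+28=31 <44, l++
l=4 r=7: 8+28=36 <44, l++
l=5 r=7: 15+28=43 <44, l++
l=6 r=7: 16+28=44, found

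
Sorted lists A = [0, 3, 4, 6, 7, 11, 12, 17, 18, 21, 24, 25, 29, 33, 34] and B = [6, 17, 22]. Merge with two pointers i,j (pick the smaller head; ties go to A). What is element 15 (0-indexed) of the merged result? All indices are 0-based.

i=0 j=0: A[i]=0<=B[j]=6 take 0, i++
i=1 j=0: A[i]=3<=B[j]=6 take 3, i++
i=2 j=0: A[i]=4<=B[j]=6 take 4, i++
i=3 j=0: A[i]=6<=B[j]=6 take 6, i++
i=4 j=0: A[i]=7>B[j]=6 take 6, j++
i=4 j=1: A[i]=7<=B[j]=17 take 7, i++
i=5 j=1: A[i]=11<=B[j]=17 take 11, i++
i=6 j=1: A[i]=12<=B[j]=17 take 12, i++
i=7 j=1: A[i]=17<=B[j]=17 take 17, i++
i=8 j=1: A[i]=18>B[j]=17 take 17, j++
i=8 j=2: A[i]=18<=B[j]=22 take 18, i++
i=9 j=2: A[i]=21<=B[j]=22 take 21, i++
i=10 j=2: A[i]=24>B[j]=22 take 22, j++
i=10 j=3: B done, take A[i]=24, i++
i=11 j=3: B done, take A[i]=25, i++
i=12 j=3: B done, take A[i]=29, i++
i=13 j=3: B done, take A[i]=33, i++
i=14 j=3: B done, take A[i]=34, i++

merged[15] = 29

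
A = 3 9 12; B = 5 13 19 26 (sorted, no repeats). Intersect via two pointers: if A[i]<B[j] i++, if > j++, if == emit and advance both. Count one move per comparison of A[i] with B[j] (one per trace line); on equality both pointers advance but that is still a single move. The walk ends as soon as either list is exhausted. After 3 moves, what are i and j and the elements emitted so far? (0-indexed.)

i=0 j=0: 3<5, i++
i=1 j=0: 9>5, j++
i=1 j=1: 9<13, i++

i=2, j=1, emitted=[]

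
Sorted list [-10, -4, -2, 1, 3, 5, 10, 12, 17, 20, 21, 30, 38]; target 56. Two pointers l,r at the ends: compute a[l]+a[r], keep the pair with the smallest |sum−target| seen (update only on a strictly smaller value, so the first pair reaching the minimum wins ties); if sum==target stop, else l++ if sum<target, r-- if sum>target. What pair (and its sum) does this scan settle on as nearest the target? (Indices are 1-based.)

l=1 r=13: -10+38=28 d=28 *, l++
l=2 r=13: -4+38=34 d=22 *, l++
l=3 r=13: -2+38=36 d=20 *, l++
l=4 r=13: 1+38=39 d=17 *, l++
l=5 r=13: 3+38=41 d=15 *, l++
l=6 r=13: 5+38=43 d=13 *, l++
l=7 r=13: 10+38=48 d=8 *, l++
l=8 r=13: 12+38=50 d=6 *, l++
l=9 r=13: 17+38=55 d=1 *, l++
l=10 r=13: 20+38=58 d=2, r--
l=10 r=12: 20+30=50 d=6, l++
l=11 r=12: 21+30=51 d=5, l++

pair (17, 38) with sum 55 (|Δ|=1)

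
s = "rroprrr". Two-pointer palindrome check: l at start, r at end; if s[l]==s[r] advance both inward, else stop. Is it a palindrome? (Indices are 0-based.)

not a palindrome (mismatch at 2,4)

[0,6] 'r'=='r' → l++,r--
[1,5] 'r'=='r' → l++,r--
[2,4] 'o'!='r' → stop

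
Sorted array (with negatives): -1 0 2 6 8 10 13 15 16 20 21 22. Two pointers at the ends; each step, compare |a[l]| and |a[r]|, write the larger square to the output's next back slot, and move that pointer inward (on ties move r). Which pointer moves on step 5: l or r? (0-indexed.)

l=0 r=11: |-1|<=|22| out[11]=484, r--
l=0 r=10: |-1|<=|21| out[10]=441, r--
l=0 r=9: |-1|<=|20| out[9]=400, r--
l=0 r=8: |-1|<=|16| out[8]=256, r--
l=0 r=7: |-1|<=|15| out[7]=225, r--

r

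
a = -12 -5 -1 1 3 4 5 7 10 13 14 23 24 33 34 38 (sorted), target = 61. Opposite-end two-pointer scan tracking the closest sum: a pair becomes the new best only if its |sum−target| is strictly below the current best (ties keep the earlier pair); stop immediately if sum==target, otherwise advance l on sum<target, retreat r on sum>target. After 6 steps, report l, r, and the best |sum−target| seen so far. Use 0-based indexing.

[0,15] -12+38=26 d=35 * → l++
[1,15] -5+38=33 d=28 * → l++
[2,15] -1+38=37 d=24 * → l++
[3,15] 1+38=39 d=22 * → l++
[4,15] 3+38=41 d=20 * → l++
[5,15] 4+38=42 d=19 * → l++

l=6, r=15, best |Δ|=19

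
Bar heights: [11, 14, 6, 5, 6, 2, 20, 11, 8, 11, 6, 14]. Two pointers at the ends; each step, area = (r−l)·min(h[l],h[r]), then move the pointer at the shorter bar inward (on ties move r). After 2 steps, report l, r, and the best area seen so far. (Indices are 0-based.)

l=1, r=10, best area=140

[0,11] min(11,14)*11=121 best=121 * → l++
[1,11] min(14,14)*10=140 best=140 * → r--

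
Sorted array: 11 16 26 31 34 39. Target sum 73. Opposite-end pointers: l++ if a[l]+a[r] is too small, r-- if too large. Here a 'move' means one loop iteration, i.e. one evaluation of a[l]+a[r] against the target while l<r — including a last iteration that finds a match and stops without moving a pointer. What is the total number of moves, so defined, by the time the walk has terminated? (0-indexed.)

5 moves

[0,5] 11+39=50 <73 → l++
[1,5] 16+39=55 <73 → l++
[2,5] 26+39=65 <73 → l++
[3,5] 31+39=70 <73 → l++
[4,5] 34+39=73 → found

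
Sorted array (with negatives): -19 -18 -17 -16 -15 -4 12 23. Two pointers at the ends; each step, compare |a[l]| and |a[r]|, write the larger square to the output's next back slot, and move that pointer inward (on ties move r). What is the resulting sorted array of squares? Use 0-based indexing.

[0,7] |-19|<=|23| out[7]=529 → r--
[0,6] |-19|>|12| out[6]=361 → l++
[1,6] |-18|>|12| out[5]=324 → l++
[2,6] |-17|>|12| out[4]=289 → l++
[3,6] |-16|>|12| out[3]=256 → l++
[4,6] |-15|>|12| out[2]=225 → l++
[5,6] |-4|<=|12| out[1]=144 → r--
[5,5] |-4|<=|-4| out[0]=16 → r--

[16, 144, 225, 256, 289, 324, 361, 529]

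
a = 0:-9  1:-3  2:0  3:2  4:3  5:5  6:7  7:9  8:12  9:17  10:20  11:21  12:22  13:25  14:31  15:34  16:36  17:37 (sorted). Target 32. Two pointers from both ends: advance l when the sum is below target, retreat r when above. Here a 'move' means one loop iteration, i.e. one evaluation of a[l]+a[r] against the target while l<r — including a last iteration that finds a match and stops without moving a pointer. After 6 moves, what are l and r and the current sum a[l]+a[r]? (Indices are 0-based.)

[0,17] -9+37=28 <32 → l++
[1,17] -3+37=34 >32 → r--
[1,16] -3+36=33 >32 → r--
[1,15] -3+34=31 <32 → l++
[2,15] 0+34=34 >32 → r--
[2,14] 0+31=31 <32 → l++

l=3, r=14, sum=33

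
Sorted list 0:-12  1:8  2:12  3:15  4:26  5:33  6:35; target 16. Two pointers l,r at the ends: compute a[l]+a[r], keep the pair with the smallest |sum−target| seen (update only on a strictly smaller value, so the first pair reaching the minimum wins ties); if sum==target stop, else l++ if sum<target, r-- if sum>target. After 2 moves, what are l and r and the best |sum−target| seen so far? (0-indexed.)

l=0, r=4, best |Δ|=5

[0,6] -12+35=23 d=7 * → r--
[0,5] -12+33=21 d=5 * → r--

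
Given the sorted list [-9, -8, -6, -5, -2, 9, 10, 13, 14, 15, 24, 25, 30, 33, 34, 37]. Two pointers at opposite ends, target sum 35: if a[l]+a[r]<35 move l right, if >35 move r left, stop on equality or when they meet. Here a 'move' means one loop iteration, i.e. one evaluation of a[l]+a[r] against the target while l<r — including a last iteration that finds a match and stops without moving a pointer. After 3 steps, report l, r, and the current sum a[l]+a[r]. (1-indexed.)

[1,16] -9+37=28 <35 → l++
[2,16] -8+37=29 <35 → l++
[3,16] -6+37=31 <35 → l++

l=4, r=16, sum=32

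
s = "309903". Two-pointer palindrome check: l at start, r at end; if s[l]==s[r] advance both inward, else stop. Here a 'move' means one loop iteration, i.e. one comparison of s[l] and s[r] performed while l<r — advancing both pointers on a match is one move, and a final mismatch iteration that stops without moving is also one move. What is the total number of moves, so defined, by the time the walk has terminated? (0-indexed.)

3 moves

[0,5] '3'=='3' → l++,r--
[1,4] '0'=='0' → l++,r--
[2,3] '9'=='9' → l++,r--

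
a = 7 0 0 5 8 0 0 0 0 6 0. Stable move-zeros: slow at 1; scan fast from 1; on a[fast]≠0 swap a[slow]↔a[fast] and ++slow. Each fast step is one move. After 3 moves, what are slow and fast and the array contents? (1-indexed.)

slow=2, fast=4, a=[7, 0, 0, 5, 8, 0, 0, 0, 0, 6, 0]

(s=1,f=1) a[fast]=7≠0 swap→a[1]=7 → slow++,fast++
(s=2,f=2) a[fast]=0 → fast++
(s=2,f=3) a[fast]=0 → fast++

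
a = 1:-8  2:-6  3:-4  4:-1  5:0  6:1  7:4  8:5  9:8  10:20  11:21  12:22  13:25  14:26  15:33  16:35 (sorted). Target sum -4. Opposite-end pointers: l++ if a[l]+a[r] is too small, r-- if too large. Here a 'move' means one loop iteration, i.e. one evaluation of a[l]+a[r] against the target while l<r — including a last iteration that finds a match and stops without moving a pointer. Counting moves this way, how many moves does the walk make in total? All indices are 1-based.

10 moves

[1,16] -8+35=27 >-4 → r--
[1,15] -8+33=25 >-4 → r--
[1,14] -8+26=18 >-4 → r--
[1,13] -8+25=17 >-4 → r--
[1,12] -8+22=14 >-4 → r--
[1,11] -8+21=13 >-4 → r--
[1,10] -8+20=12 >-4 → r--
[1,9] -8+8=0 >-4 → r--
[1,8] -8+5=-3 >-4 → r--
[1,7] -8+4=-4 → found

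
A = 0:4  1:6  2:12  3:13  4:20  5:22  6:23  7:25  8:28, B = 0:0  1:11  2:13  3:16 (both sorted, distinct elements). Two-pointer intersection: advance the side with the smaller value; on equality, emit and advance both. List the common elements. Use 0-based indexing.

[i=0,j=0] 4>0 → j++
[i=0,j=1] 4<11 → i++
[i=1,j=1] 6<11 → i++
[i=2,j=1] 12>11 → j++
[i=2,j=2] 12<13 → i++
[i=3,j=2] 13==13 emit → i++,j++
[i=4,j=3] 20>16 → j++

intersection = [13]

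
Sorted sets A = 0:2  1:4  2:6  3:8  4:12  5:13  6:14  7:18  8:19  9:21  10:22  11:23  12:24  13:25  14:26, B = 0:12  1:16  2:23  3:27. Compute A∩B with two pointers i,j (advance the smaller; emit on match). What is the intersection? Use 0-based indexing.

i=0 j=0: 2<12, i++
i=1 j=0: 4<12, i++
i=2 j=0: 6<12, i++
i=3 j=0: 8<12, i++
i=4 j=0: 12==12 emit, i++,j++
i=5 j=1: 13<16, i++
i=6 j=1: 14<16, i++
i=7 j=1: 18>16, j++
i=7 j=2: 18<23, i++
i=8 j=2: 19<23, i++
i=9 j=2: 21<23, i++
i=10 j=2: 22<23, i++
i=11 j=2: 23==23 emit, i++,j++
i=12 j=3: 24<27, i++
i=13 j=3: 25<27, i++
i=14 j=3: 26<27, i++

intersection = [12, 23]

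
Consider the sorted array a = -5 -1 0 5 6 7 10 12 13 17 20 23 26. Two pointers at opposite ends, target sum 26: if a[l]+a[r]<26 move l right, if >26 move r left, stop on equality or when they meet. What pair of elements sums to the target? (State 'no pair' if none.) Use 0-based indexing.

(0, 26)

l=0 r=12: -5+26=21 <26, l++
l=1 r=12: -1+26=25 <26, l++
l=2 r=12: 0+26=26, found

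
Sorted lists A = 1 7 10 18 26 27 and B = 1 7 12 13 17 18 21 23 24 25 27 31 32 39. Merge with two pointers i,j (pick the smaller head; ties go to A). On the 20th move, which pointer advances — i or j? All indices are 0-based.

j

[i=0,j=0] A[i]=1<=B[j]=1 take 1 → i++
[i=1,j=0] A[i]=7>B[j]=1 take 1 → j++
[i=1,j=1] A[i]=7<=B[j]=7 take 7 → i++
[i=2,j=1] A[i]=10>B[j]=7 take 7 → j++
[i=2,j=2] A[i]=10<=B[j]=12 take 10 → i++
[i=3,j=2] A[i]=18>B[j]=12 take 12 → j++
[i=3,j=3] A[i]=18>B[j]=13 take 13 → j++
[i=3,j=4] A[i]=18>B[j]=17 take 17 → j++
[i=3,j=5] A[i]=18<=B[j]=18 take 18 → i++
[i=4,j=5] A[i]=26>B[j]=18 take 18 → j++
[i=4,j=6] A[i]=26>B[j]=21 take 21 → j++
[i=4,j=7] A[i]=26>B[j]=23 take 23 → j++
[i=4,j=8] A[i]=26>B[j]=24 take 24 → j++
[i=4,j=9] A[i]=26>B[j]=25 take 25 → j++
[i=4,j=10] A[i]=26<=B[j]=27 take 26 → i++
[i=5,j=10] A[i]=27<=B[j]=27 take 27 → i++
[i=6,j=10] A done, take B[j]=27 → j++
[i=6,j=11] A done, take B[j]=31 → j++
[i=6,j=12] A done, take B[j]=32 → j++
[i=6,j=13] A done, take B[j]=39 → j++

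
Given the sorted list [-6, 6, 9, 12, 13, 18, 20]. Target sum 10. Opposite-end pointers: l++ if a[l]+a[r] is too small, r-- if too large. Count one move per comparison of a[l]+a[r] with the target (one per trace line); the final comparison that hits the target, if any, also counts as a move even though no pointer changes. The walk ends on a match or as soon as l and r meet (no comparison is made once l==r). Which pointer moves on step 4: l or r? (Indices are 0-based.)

r

[0,6] -6+20=14 >10 → r--
[0,5] -6+18=12 >10 → r--
[0,4] -6+13=7 <10 → l++
[1,4] 6+13=19 >10 → r--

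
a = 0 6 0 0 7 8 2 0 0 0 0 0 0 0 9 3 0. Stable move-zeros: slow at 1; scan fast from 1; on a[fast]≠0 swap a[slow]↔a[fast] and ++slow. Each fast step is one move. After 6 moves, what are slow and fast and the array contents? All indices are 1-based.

slow=4, fast=7, a=[6, 7, 8, 0, 0, 0, 2, 0, 0, 0, 0, 0, 0, 0, 9, 3, 0]

(s=1,f=1) a[fast]=0 → fast++
(s=1,f=2) a[fast]=6≠0 swap→a[1]=6 → slow++,fast++
(s=2,f=3) a[fast]=0 → fast++
(s=2,f=4) a[fast]=0 → fast++
(s=2,f=5) a[fast]=7≠0 swap→a[2]=7 → slow++,fast++
(s=3,f=6) a[fast]=8≠0 swap→a[3]=8 → slow++,fast++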